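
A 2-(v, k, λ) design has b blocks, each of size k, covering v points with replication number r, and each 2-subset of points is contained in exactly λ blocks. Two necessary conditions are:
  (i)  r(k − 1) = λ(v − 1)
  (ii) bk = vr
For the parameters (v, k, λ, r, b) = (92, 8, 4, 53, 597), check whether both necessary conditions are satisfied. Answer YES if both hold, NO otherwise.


Condition (i): r(k − 1) = 53·7 = 371; λ(v − 1) = 4·91 = 364. Match? NO.
Condition (ii): bk = 597·8 = 4776; vr = 92·53 = 4876. Match? NO.
Both conditions hold? NO.

NO


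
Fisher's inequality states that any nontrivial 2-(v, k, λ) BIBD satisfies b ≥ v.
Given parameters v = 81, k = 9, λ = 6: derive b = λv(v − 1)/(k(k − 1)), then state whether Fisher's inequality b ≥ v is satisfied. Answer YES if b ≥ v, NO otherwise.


b = λv(v − 1)/(k(k − 1)) = 6·81·80/(9·8) = 38880/72 = 540.
Compare with v = 81: b ≥ v, so Fisher's inequality holds.

YES


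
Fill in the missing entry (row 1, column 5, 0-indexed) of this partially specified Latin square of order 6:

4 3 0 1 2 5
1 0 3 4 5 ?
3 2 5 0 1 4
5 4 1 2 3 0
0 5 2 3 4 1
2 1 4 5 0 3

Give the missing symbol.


Row 1 contains symbols [0, 1, 3, 4, 5] — missing [2].
Column 5 contains symbols [0, 1, 3, 4, 5] — missing [2].
The missing symbol must appear in both missing sets; intersection = [2].
Therefore the hidden value is 2.

Missing value = 2.


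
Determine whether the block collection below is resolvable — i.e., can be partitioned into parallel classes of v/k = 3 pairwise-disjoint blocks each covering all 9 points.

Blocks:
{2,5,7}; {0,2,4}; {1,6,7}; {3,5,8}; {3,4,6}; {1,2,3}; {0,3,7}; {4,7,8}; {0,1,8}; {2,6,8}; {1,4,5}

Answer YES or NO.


v = 9, block size k = 3, number of blocks = 11.
For resolvability, blocks must partition into parallel classes of size v/k = 3.
Total blocks must therefore be a multiple of 3: 11 = 3·3 + 2 ⇒ not divisible ✗.
Resolvable? NO.

NO


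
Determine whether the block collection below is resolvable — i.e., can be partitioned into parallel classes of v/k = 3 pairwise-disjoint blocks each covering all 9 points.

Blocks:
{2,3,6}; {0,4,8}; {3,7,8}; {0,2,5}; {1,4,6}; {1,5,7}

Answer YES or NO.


v = 9, block size k = 3, number of blocks = 6.
For resolvability, blocks must partition into parallel classes of size v/k = 3.
Total blocks must therefore be a multiple of 3: 6 = 3·2 + 0 ⇒ divisible ✓.
Greedy packing gives 2 candidate class(es). Each should be a full parallel class (size 3, covers all 9 points).
  Class 1 (3 blocks): {2,3,6}; {0,4,8}; {1,5,7}. Points covered: [0, 1, 2, 3, 4, 5, 6, 7, 8].
  Class 2 (3 blocks): {3,7,8}; {0,2,5}; {1,4,6}. Points covered: [0, 1, 2, 3, 4, 5, 6, 7, 8].
All classes full (size 3)? YES. All classes cover every point? YES.
Resolvable? YES.

YES


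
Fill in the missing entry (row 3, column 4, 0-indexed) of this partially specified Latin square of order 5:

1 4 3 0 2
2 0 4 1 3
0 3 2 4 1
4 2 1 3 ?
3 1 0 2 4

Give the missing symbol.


Row 3 contains symbols [1, 2, 3, 4] — missing [0].
Column 4 contains symbols [1, 2, 3, 4] — missing [0].
The missing symbol must appear in both missing sets; intersection = [0].
Therefore the hidden value is 0.

Missing value = 0.


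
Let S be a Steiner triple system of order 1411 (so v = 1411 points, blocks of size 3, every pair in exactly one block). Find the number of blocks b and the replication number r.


An STS(v) is a 2-(v, 3, 1) BIBD: block size k = 3, λ = 1.
Replication: r(k − 1) = λ(v − 1) ⇒ r·2 = 1411 − 1 = 1410 ⇒ r = 705.
Block count: b = v(v − 1)/6 = 1411·1410/6 = 1989510/6 = 331585.
(Check via bk = vr: 331585·3 = 994755 = 1411·705 = 994755 ✓.)

r = 705, b = 331585.


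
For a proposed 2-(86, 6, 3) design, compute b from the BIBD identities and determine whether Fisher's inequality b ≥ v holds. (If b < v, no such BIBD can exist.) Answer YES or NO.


b = λv(v − 1)/(k(k − 1)) = 3·86·85/(6·5) = 21930/30 = 731.
Compare with v = 86: b ≥ v, so Fisher's inequality holds.

YES


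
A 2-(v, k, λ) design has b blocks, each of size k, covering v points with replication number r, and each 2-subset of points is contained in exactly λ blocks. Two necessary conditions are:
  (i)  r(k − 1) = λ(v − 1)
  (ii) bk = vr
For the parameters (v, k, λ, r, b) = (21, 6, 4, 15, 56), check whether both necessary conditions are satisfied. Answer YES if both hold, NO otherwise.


Condition (i): r(k − 1) = 15·5 = 75; λ(v − 1) = 4·20 = 80. Match? NO.
Condition (ii): bk = 56·6 = 336; vr = 21·15 = 315. Match? NO.
Both conditions hold? NO.

NO


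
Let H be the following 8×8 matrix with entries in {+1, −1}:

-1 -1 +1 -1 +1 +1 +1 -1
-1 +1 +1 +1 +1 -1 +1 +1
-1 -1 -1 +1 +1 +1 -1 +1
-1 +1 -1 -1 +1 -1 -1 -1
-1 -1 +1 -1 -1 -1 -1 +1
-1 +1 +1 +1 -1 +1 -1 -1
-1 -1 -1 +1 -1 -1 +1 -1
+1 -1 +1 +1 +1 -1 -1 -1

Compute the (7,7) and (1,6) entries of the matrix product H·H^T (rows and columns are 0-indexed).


Row 1 of H: [-1, 1, 1, 1, 1, -1, 1, 1].
Row 6 of H: [-1, -1, -1, 1, -1, -1, 1, -1].
Row 7 of H: [1, -1, 1, 1, 1, -1, -1, -1].
(H·H^T)[7][7] = Σ_j H[7][j]·H[7][j] = (1)² + (-1)² + (1)² + (1)² + (1)² + (-1)² + (-1)² + (-1)² = 1 + 1 + 1 + 1 + 1 + 1 + 1 + 1 = 8.
(H·H^T)[1][6] = Σ_j H[1][j]·H[6][j] = (-1)·(-1) + (1)·(-1) + (1)·(-1) + (1)·(1) + (1)·(-1) + (-1)·(-1) + (1)·(1) + (1)·(-1) = 1 + -1 + -1 + 1 + -1 + 1 + 1 + -1 = 0.
So rows 1 and 6 are orthogonal; the diagonal entry equals n = 8.

(7,7) entry = 8; (1,6) entry = 0.


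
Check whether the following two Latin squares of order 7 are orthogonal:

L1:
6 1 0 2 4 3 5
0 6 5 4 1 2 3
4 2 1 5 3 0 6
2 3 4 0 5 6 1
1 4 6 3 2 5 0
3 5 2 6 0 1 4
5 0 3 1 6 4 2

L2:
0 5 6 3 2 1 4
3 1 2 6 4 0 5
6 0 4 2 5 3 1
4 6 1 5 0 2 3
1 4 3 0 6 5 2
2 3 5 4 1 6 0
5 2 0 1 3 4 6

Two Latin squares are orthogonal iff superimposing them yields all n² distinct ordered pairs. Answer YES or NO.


Form the n² = 49 superimposed pairs (L1[i][j], L2[i][j]), row by row (rows and columns indexed from 0):
row 0: (6,0) (1,5) (0,6) (2,3) (4,2) (3,1) (5,4)
row 1: (0,3) (6,1) (5,2) (4,6) (1,4) (2,0) (3,5)
row 2: (4,6) (2,0) (1,4) (5,2) (3,5) (0,3) (6,1)
row 3: (2,4) (3,6) (4,1) (0,5) (5,0) (6,2) (1,3)
row 4: (1,1) (4,4) (6,3) (3,0) (2,6) (5,5) (0,2)
row 5: (3,2) (5,3) (2,5) (6,4) (0,1) (1,6) (4,0)
row 6: (5,5) (0,2) (3,0) (1,1) (6,3) (4,4) (2,6)
Orthogonality requires all 49 pairs distinct.
But the pair (4,6) repeats: cell (1,3) has L1 = 4, L2 = 6, and cell (2,0) has L1 = 4, L2 = 6.
A repeated pair means some other pair never occurs (only 35 distinct pairs out of 49), so the squares are not orthogonal.
Conclusion: NO.

NO


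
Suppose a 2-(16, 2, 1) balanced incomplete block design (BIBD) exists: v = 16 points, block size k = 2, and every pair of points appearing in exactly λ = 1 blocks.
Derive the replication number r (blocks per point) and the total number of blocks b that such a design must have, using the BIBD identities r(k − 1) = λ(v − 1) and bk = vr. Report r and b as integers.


Any 2-(v, k, λ) BIBD satisfies two necessary conditions:
  (i)  Each point sits in r blocks, and counting incidences through any fixed point gives r(k − 1) = λ(v − 1), so r = λ(v − 1)/(k − 1).
  (ii) Total incidences bk = vr, so b = vr/k.
Step 1: r = λ(v − 1)/(k − 1) = 1·(16 − 1)/(2 − 1) = 1·15/1 = 15/1 = 15.
Step 2: b = vr/k = 16·15/2 = 240/2 = 120.
Check integrality: r = 15 ∈ Z ✓, b = 120 ∈ Z ✓.
(These identities are necessary conditions: they determine r and b for any design with these parameters, but do not by themselves prove that one exists.)

r = 15, b = 120.


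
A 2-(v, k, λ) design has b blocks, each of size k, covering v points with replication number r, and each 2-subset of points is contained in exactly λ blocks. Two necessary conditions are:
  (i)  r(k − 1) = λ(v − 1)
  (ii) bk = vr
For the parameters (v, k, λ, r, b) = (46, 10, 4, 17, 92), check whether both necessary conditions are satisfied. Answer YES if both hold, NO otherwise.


Condition (i): r(k − 1) = 17·9 = 153; λ(v − 1) = 4·45 = 180. Match? NO.
Condition (ii): bk = 92·10 = 920; vr = 46·17 = 782. Match? NO.
Both conditions hold? NO.

NO


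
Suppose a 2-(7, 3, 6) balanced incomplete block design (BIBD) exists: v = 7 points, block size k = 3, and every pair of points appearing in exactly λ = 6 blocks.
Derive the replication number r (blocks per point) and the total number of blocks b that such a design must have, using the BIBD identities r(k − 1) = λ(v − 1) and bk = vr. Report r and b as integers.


Any 2-(v, k, λ) BIBD satisfies two necessary conditions:
  (i)  Each point sits in r blocks, and counting incidences through any fixed point gives r(k − 1) = λ(v − 1), so r = λ(v − 1)/(k − 1).
  (ii) Total incidences bk = vr, so b = vr/k.
Step 1: r = λ(v − 1)/(k − 1) = 6·(7 − 1)/(3 − 1) = 6·6/2 = 36/2 = 18.
Step 2: b = vr/k = 7·18/3 = 126/3 = 42.
Check integrality: r = 18 ∈ Z ✓, b = 42 ∈ Z ✓.
(These identities are necessary conditions: they determine r and b for any design with these parameters, but do not by themselves prove that one exists.)

r = 18, b = 42.


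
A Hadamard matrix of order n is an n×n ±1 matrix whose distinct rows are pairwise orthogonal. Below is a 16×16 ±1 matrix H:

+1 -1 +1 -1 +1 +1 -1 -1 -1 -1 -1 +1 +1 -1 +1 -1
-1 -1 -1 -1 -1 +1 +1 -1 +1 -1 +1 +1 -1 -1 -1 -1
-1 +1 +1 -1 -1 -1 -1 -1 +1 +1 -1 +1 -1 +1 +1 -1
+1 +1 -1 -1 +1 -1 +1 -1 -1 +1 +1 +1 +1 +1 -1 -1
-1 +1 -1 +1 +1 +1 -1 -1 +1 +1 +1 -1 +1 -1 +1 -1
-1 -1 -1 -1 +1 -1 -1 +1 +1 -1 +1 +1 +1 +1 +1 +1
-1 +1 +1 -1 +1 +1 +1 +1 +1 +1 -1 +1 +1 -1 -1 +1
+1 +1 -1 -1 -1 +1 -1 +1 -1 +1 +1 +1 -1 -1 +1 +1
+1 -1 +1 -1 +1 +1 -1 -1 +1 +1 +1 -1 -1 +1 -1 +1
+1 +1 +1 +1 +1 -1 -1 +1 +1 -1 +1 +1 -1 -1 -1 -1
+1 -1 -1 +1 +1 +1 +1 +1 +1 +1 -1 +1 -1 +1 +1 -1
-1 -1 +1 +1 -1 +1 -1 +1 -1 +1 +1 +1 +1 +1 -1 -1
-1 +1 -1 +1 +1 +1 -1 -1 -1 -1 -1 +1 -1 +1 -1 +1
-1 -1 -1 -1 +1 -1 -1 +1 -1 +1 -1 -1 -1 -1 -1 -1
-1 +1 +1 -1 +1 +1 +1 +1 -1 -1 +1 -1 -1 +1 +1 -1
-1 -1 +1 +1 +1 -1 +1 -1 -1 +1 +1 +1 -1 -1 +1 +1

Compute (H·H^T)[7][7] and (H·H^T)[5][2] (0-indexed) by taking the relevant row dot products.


Row 2 of H: [-1, 1, 1, -1, -1, -1, -1, -1, 1, 1, -1, 1, -1, 1, 1, -1].
Row 5 of H: [-1, -1, -1, -1, 1, -1, -1, 1, 1, -1, 1, 1, 1, 1, 1, 1].
Row 7 of H: [1, 1, -1, -1, -1, 1, -1, 1, -1, 1, 1, 1, -1, -1, 1, 1].
(H·H^T)[7][7] = Σ_j H[7][j]·H[7][j] = (1)² + (1)² + (-1)² + (-1)² + (-1)² + (1)² + (-1)² + (1)² + (-1)² + (1)² + (1)² + (1)² + (-1)² + (-1)² + (1)² + (1)² = 1 + 1 + 1 + 1 + 1 + 1 + 1 + 1 + 1 + 1 + 1 + 1 + 1 + 1 + 1 + 1 = 16.
(H·H^T)[5][2] = Σ_j H[5][j]·H[2][j] = (-1)·(-1) + (-1)·(1) + (-1)·(1) + (-1)·(-1) + (1)·(-1) + (-1)·(-1) + (-1)·(-1) + (1)·(-1) + (1)·(1) + (-1)·(1) + (1)·(-1) + (1)·(1) + (1)·(-1) + (1)·(1) + (1)·(1) + (1)·(-1) = 1 + -1 + -1 + 1 + -1 + 1 + 1 + -1 + 1 + -1 + -1 + 1 + -1 + 1 + 1 + -1 = 0.
So rows 5 and 2 are orthogonal; the diagonal entry equals n = 16.

(7,7) entry = 16; (5,2) entry = 0.


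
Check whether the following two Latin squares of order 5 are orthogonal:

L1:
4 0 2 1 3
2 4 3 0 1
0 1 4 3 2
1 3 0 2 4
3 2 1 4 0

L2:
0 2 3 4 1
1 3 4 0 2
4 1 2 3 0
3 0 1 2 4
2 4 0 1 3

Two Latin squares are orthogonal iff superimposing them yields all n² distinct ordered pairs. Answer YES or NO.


Form the n² = 25 superimposed pairs (L1[i][j], L2[i][j]), row by row (rows and columns indexed from 0):
row 0: (4,0) (0,2) (2,3) (1,4) (3,1)
row 1: (2,1) (4,3) (3,4) (0,0) (1,2)
row 2: (0,4) (1,1) (4,2) (3,3) (2,0)
row 3: (1,3) (3,0) (0,1) (2,2) (4,4)
row 4: (3,2) (2,4) (1,0) (4,1) (0,3)
Orthogonality requires all 25 pairs distinct.
Check by first coordinate: for each symbol s of L1, list the L2 entries in the n cells where L1 = s; they must all differ.
  L1 = 0: L2 entries (in reading order) 2, 0, 4, 1, 3 — all 5 distinct ✓
  L1 = 1: L2 entries (in reading order) 4, 2, 1, 3, 0 — all 5 distinct ✓
  L1 = 2: L2 entries (in reading order) 3, 1, 0, 2, 4 — all 5 distinct ✓
  L1 = 3: L2 entries (in reading order) 1, 4, 3, 0, 2 — all 5 distinct ✓
  L1 = 4: L2 entries (in reading order) 0, 3, 2, 4, 1 — all 5 distinct ✓
Every symbol of L1 meets every symbol of L2 exactly once, so all 25 pairs are distinct (25 of 25).
Conclusion: YES.

YES


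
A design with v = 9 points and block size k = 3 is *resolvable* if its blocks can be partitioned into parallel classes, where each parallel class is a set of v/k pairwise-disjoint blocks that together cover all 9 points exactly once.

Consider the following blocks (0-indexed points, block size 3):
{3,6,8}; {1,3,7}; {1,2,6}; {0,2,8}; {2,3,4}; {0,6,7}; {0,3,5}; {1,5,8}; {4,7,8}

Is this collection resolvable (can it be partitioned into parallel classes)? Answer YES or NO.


v = 9, block size k = 3, number of blocks = 9.
For resolvability, blocks must partition into parallel classes of size v/k = 3.
Total blocks must therefore be a multiple of 3: 9 = 3·3 + 0 ⇒ divisible ✓.
Consider block {3,6,8}. It intersects every other block in the collection, so no parallel class of size 3 can contain it.
Since every block must belong to some parallel class in a resolution, the collection cannot be partitioned into parallel classes.
Resolvable? NO.

NO


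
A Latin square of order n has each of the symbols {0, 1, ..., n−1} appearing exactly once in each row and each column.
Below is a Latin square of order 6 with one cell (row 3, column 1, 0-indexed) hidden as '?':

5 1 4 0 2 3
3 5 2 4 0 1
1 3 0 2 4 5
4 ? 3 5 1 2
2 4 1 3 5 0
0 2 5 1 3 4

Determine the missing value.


Row 3 contains symbols [1, 2, 3, 4, 5] — missing [0].
Column 1 contains symbols [1, 2, 3, 4, 5] — missing [0].
The missing symbol must appear in both missing sets; intersection = [0].
Therefore the hidden value is 0.

Missing value = 0.


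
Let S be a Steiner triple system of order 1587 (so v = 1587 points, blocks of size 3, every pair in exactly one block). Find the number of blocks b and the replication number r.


An STS(v) is a 2-(v, 3, 1) BIBD: block size k = 3, λ = 1.
Replication: r(k − 1) = λ(v − 1) ⇒ r·2 = 1587 − 1 = 1586 ⇒ r = 793.
Block count: bk = vr ⇒ b·3 = 1587·793 = 1258491 ⇒ b = 419497.
(Check via b = v(v − 1)/6 = 1587·1586/6 = 2516982/6 = 419497.)

r = 793, b = 419497.


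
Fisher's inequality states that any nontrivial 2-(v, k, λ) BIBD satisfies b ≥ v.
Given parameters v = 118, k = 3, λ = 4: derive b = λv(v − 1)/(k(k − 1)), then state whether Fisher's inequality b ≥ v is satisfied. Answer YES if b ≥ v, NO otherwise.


b = λv(v − 1)/(k(k − 1)) = 4·118·117/(3·2) = 55224/6 = 9204.
Compare with v = 118: b ≥ v, so Fisher's inequality holds.

YES


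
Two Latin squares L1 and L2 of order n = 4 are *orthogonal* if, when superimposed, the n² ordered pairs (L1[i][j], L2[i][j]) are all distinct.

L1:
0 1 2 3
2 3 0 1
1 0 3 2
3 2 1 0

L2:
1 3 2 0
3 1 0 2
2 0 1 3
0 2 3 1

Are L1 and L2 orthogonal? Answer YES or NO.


Form the n² = 16 superimposed pairs (L1[i][j], L2[i][j]), row by row (rows and columns indexed from 0):
row 0: (0,1) (1,3) (2,2) (3,0)
row 1: (2,3) (3,1) (0,0) (1,2)
row 2: (1,2) (0,0) (3,1) (2,3)
row 3: (3,0) (2,2) (1,3) (0,1)
Orthogonality requires all 16 pairs distinct.
But the pair (1,2) repeats: cell (1,3) has L1 = 1, L2 = 2, and cell (2,0) has L1 = 1, L2 = 2.
A repeated pair means some other pair never occurs (only 8 distinct pairs out of 16), so the squares are not orthogonal.
Conclusion: NO.

NO


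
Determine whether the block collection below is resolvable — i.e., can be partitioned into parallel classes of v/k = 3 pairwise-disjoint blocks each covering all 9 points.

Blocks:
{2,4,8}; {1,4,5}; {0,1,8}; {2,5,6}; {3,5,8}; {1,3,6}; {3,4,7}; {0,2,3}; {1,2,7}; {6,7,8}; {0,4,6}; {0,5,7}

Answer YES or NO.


v = 9, block size k = 3, number of blocks = 12.
For resolvability, blocks must partition into parallel classes of size v/k = 3.
Total blocks must therefore be a multiple of 3: 12 = 3·4 + 0 ⇒ divisible ✓.
Greedy packing gives 4 candidate class(es). Each should be a full parallel class (size 3, covers all 9 points).
  Class 1 (3 blocks): {2,4,8}; {1,3,6}; {0,5,7}. Points covered: [0, 1, 2, 3, 4, 5, 6, 7, 8].
  Class 2 (3 blocks): {1,4,5}; {0,2,3}; {6,7,8}. Points covered: [0, 1, 2, 3, 4, 5, 6, 7, 8].
  Class 3 (3 blocks): {0,1,8}; {2,5,6}; {3,4,7}. Points covered: [0, 1, 2, 3, 4, 5, 6, 7, 8].
  Class 4 (3 blocks): {3,5,8}; {1,2,7}; {0,4,6}. Points covered: [0, 1, 2, 3, 4, 5, 6, 7, 8].
All classes full (size 3)? YES. All classes cover every point? YES.
Resolvable? YES.

YES


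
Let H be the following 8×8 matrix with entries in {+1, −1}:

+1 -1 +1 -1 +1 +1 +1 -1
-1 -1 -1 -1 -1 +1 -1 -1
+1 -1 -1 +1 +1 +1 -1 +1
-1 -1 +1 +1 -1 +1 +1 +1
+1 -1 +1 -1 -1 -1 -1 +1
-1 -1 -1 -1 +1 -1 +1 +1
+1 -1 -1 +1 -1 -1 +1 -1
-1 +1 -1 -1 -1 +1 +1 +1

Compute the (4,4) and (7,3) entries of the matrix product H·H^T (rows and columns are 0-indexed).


Row 3 of H: [-1, -1, 1, 1, -1, 1, 1, 1].
Row 4 of H: [1, -1, 1, -1, -1, -1, -1, 1].
Row 7 of H: [-1, 1, -1, -1, -1, 1, 1, 1].
(H·H^T)[4][4] = Σ_j H[4][j]·H[4][j] = (1)² + (-1)² + (1)² + (-1)² + (-1)² + (-1)² + (-1)² + (1)² = 1 + 1 + 1 + 1 + 1 + 1 + 1 + 1 = 8.
(H·H^T)[7][3] = Σ_j H[7][j]·H[3][j] = (-1)·(-1) + (1)·(-1) + (-1)·(1) + (-1)·(1) + (-1)·(-1) + (1)·(1) + (1)·(1) + (1)·(1) = 1 + -1 + -1 + -1 + 1 + 1 + 1 + 1 = 2.
Rows 7 and 3 are not orthogonal (dot product = 2 ≠ 0), so H is not a Hadamard matrix.

(4,4) entry = 8; (7,3) entry = 2.


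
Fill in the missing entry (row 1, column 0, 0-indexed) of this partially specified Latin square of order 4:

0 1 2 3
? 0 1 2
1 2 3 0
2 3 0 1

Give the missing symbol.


Row 1 contains symbols [0, 1, 2] — missing [3].
Column 0 contains symbols [0, 1, 2] — missing [3].
The missing symbol must appear in both missing sets; intersection = [3].
Therefore the hidden value is 3.

Missing value = 3.


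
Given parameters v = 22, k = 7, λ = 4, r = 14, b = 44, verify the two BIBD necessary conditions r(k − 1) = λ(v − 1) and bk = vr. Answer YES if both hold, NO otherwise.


Condition (i): r(k − 1) = 14·6 = 84; λ(v − 1) = 4·21 = 84. Match? YES.
Condition (ii): bk = 44·7 = 308; vr = 22·14 = 308. Match? YES.
Both conditions hold? YES.

YES


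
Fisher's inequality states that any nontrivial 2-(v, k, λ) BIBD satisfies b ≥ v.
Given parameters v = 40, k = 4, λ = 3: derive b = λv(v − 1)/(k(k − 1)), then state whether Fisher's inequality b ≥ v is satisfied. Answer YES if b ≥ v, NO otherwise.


b = λv(v − 1)/(k(k − 1)) = 3·40·39/(4·3) = 4680/12 = 390.
Compare with v = 40: b ≥ v, so Fisher's inequality holds.

YES


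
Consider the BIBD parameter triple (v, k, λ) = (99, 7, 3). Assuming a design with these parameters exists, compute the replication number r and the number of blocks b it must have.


Any 2-(v, k, λ) BIBD satisfies two necessary conditions:
  (i)  Each point sits in r blocks, and counting incidences through any fixed point gives r(k − 1) = λ(v − 1), so r = λ(v − 1)/(k − 1).
  (ii) Total incidences bk = vr, so b = vr/k.
Step 1: r = λ(v − 1)/(k − 1) = 3·(99 − 1)/(7 − 1) = 3·98/6 = 294/6 = 49.
Step 2: b = vr/k = 99·49/7 = 4851/7 = 693.
Check integrality: r = 49 ∈ Z ✓, b = 693 ∈ Z ✓.
(These identities are necessary conditions: they determine r and b for any design with these parameters, but do not by themselves prove that one exists.)

r = 49, b = 693.


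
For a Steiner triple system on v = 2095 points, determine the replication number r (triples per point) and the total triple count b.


An STS(v) is a 2-(v, 3, 1) BIBD: block size k = 3, λ = 1.
Replication: r(k − 1) = λ(v − 1) ⇒ r·2 = 2095 − 1 = 2094 ⇒ r = 1047.
Block count: bk = vr ⇒ b·3 = 2095·1047 = 2193465 ⇒ b = 731155.

r = 1047, b = 731155.


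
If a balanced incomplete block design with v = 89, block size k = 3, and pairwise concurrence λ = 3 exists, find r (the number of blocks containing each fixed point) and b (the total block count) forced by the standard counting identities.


Any 2-(v, k, λ) BIBD satisfies two necessary conditions:
  (i)  Each point sits in r blocks, and counting incidences through any fixed point gives r(k − 1) = λ(v − 1), so r = λ(v − 1)/(k − 1).
  (ii) Total incidences bk = vr, so b = vr/k.
Step 1: r = λ(v − 1)/(k − 1) = 3·(89 − 1)/(3 − 1) = 3·88/2 = 264/2 = 132.
Step 2: b = vr/k = 89·132/3 = 11748/3 = 3916.
Check integrality: r = 132 ∈ Z ✓, b = 3916 ∈ Z ✓.
(These identities are necessary conditions: they determine r and b for any design with these parameters, but do not by themselves prove that one exists.)

r = 132, b = 3916.


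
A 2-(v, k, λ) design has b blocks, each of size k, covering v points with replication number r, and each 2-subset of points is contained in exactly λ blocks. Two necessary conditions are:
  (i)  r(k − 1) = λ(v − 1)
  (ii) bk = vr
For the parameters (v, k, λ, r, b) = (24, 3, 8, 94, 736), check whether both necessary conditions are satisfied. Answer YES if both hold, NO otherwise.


Condition (i): r(k − 1) = 94·2 = 188; λ(v − 1) = 8·23 = 184. Match? NO.
Condition (ii): bk = 736·3 = 2208; vr = 24·94 = 2256. Match? NO.
Both conditions hold? NO.

NO


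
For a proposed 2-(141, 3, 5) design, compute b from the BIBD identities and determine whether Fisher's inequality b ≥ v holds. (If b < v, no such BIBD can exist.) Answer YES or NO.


b = λv(v − 1)/(k(k − 1)) = 5·141·140/(3·2) = 98700/6 = 16450.
Compare with v = 141: b ≥ v, so Fisher's inequality holds.

YES


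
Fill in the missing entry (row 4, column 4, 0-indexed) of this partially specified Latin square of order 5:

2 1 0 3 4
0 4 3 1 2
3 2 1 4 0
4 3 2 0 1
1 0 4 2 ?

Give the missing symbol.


Row 4 contains symbols [0, 1, 2, 4] — missing [3].
Column 4 contains symbols [0, 1, 2, 4] — missing [3].
The missing symbol must appear in both missing sets; intersection = [3].
Therefore the hidden value is 3.

Missing value = 3.


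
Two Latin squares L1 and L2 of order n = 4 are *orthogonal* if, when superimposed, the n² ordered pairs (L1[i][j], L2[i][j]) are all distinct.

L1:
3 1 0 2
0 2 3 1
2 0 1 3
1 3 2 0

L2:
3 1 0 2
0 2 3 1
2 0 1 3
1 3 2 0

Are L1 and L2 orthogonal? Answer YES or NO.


Form the n² = 16 superimposed pairs (L1[i][j], L2[i][j]), row by row (rows and columns indexed from 0):
row 0: (3,3) (1,1) (0,0) (2,2)
row 1: (0,0) (2,2) (3,3) (1,1)
row 2: (2,2) (0,0) (1,1) (3,3)
row 3: (1,1) (3,3) (2,2) (0,0)
Orthogonality requires all 16 pairs distinct.
But the pair (0,0) repeats: cell (0,2) has L1 = 0, L2 = 0, and cell (1,0) has L1 = 0, L2 = 0.
A repeated pair means some other pair never occurs (only 4 distinct pairs out of 16), so the squares are not orthogonal.
Conclusion: NO.

NO


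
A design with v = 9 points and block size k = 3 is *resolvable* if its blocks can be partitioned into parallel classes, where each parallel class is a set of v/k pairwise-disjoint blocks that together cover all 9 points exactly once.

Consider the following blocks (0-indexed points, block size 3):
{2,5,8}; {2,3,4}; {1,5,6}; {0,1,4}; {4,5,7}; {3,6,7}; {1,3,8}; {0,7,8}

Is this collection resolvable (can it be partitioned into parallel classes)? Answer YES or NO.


v = 9, block size k = 3, number of blocks = 8.
For resolvability, blocks must partition into parallel classes of size v/k = 3.
Total blocks must therefore be a multiple of 3: 8 = 3·2 + 2 ⇒ not divisible ✗.
Resolvable? NO.

NO


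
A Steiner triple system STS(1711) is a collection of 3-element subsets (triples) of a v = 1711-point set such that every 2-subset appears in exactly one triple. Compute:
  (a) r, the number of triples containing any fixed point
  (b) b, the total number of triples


An STS(v) is a 2-(v, 3, 1) BIBD: block size k = 3, λ = 1.
Replication: r(k − 1) = λ(v − 1) ⇒ r·2 = 1711 − 1 = 1710 ⇒ r = 855.
Block count: b = v(v − 1)/6 = 1711·1710/6 = 2925810/6 = 487635.
(Check via bk = vr: 487635·3 = 1462905 = 1711·855 = 1462905 ✓.)

r = 855, b = 487635.


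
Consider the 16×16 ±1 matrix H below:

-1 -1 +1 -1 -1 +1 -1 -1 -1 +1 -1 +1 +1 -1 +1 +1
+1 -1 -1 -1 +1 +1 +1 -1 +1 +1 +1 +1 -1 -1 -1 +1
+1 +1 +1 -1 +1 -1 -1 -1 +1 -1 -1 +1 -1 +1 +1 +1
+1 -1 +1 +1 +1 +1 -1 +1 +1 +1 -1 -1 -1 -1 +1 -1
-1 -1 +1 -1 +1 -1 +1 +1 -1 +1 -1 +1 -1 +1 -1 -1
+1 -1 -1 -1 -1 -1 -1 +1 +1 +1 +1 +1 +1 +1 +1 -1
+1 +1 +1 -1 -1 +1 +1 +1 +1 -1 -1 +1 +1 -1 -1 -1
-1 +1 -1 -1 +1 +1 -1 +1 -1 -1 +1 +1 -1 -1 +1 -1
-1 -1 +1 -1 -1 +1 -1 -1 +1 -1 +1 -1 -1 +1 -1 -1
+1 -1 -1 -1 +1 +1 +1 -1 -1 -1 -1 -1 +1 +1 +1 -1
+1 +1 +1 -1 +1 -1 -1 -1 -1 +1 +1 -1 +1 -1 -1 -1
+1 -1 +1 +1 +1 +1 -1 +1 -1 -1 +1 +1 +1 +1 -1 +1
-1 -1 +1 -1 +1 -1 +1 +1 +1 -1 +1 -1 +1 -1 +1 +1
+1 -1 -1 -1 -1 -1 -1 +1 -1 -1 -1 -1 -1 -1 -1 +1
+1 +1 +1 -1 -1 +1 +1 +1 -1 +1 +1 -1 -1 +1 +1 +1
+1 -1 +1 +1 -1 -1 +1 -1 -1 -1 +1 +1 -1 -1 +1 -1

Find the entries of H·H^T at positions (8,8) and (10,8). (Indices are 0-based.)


Row 8 of H: [-1, -1, 1, -1, -1, 1, -1, -1, 1, -1, 1, -1, -1, 1, -1, -1].
Row 10 of H: [1, 1, 1, -1, 1, -1, -1, -1, -1, 1, 1, -1, 1, -1, -1, -1].
(H·H^T)[8][8] = Σ_j H[8][j]·H[8][j] = (-1)² + (-1)² + (1)² + (-1)² + (-1)² + (1)² + (-1)² + (-1)² + (1)² + (-1)² + (1)² + (-1)² + (-1)² + (1)² + (-1)² + (-1)² = 1 + 1 + 1 + 1 + 1 + 1 + 1 + 1 + 1 + 1 + 1 + 1 + 1 + 1 + 1 + 1 = 16.
(H·H^T)[10][8] = Σ_j H[10][j]·H[8][j] = (1)·(-1) + (1)·(-1) + (1)·(1) + (-1)·(-1) + (1)·(-1) + (-1)·(1) + (-1)·(-1) + (-1)·(-1) + (-1)·(1) + (1)·(-1) + (1)·(1) + (-1)·(-1) + (1)·(-1) + (-1)·(1) + (-1)·(-1) + (-1)·(-1) = -1 + -1 + 1 + 1 + -1 + -1 + 1 + 1 + -1 + -1 + 1 + 1 + -1 + -1 + 1 + 1 = 0.
So rows 10 and 8 are orthogonal; the diagonal entry equals n = 16.

(8,8) entry = 16; (10,8) entry = 0.


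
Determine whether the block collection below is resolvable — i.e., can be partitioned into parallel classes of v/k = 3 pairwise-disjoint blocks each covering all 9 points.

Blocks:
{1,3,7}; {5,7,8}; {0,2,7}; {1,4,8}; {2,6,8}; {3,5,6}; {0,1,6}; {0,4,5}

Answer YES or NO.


v = 9, block size k = 3, number of blocks = 8.
For resolvability, blocks must partition into parallel classes of size v/k = 3.
Total blocks must therefore be a multiple of 3: 8 = 3·2 + 2 ⇒ not divisible ✗.
Resolvable? NO.

NO


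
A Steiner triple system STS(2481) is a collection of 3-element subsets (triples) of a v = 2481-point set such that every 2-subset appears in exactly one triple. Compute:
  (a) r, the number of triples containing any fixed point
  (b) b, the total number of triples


An STS(v) is a 2-(v, 3, 1) BIBD: block size k = 3, λ = 1.
Replication: r(k − 1) = λ(v − 1) ⇒ r·2 = 2481 − 1 = 2480 ⇒ r = 1240.
Block count: bk = vr ⇒ b·3 = 2481·1240 = 3076440 ⇒ b = 1025480.
(Check via b = v(v − 1)/6 = 2481·2480/6 = 6152880/6 = 1025480.)

r = 1240, b = 1025480.


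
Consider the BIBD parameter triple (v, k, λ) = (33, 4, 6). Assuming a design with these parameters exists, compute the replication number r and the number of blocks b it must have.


Any 2-(v, k, λ) BIBD satisfies two necessary conditions:
  (i)  Each point sits in r blocks, and counting incidences through any fixed point gives r(k − 1) = λ(v − 1), so r = λ(v − 1)/(k − 1).
  (ii) Total incidences bk = vr, so b = vr/k.
Step 1: r = λ(v − 1)/(k − 1) = 6·(33 − 1)/(4 − 1) = 6·32/3 = 192/3 = 64.
Step 2: b = vr/k = 33·64/4 = 2112/4 = 528.
Check integrality: r = 64 ∈ Z ✓, b = 528 ∈ Z ✓.
(These identities are necessary conditions: they determine r and b for any design with these parameters, but do not by themselves prove that one exists.)

r = 64, b = 528.


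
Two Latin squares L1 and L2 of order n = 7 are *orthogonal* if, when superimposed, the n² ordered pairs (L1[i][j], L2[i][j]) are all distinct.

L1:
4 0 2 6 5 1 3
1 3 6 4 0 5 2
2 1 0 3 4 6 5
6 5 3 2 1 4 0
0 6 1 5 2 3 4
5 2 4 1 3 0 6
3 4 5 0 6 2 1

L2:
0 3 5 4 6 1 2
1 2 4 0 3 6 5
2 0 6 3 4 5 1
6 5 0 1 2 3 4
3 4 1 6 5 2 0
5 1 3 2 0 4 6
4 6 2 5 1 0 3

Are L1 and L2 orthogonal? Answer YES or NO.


Form the n² = 49 superimposed pairs (L1[i][j], L2[i][j]), row by row (rows and columns indexed from 0):
row 0: (4,0) (0,3) (2,5) (6,4) (5,6) (1,1) (3,2)
row 1: (1,1) (3,2) (6,4) (4,0) (0,3) (5,6) (2,5)
row 2: (2,2) (1,0) (0,6) (3,3) (4,4) (6,5) (5,1)
row 3: (6,6) (5,5) (3,0) (2,1) (1,2) (4,3) (0,4)
row 4: (0,3) (6,4) (1,1) (5,6) (2,5) (3,2) (4,0)
row 5: (5,5) (2,1) (4,3) (1,2) (3,0) (0,4) (6,6)
row 6: (3,4) (4,6) (5,2) (0,5) (6,1) (2,0) (1,3)
Orthogonality requires all 49 pairs distinct.
But the pair (1,1) repeats: cell (0,5) has L1 = 1, L2 = 1, and cell (1,0) has L1 = 1, L2 = 1.
A repeated pair means some other pair never occurs (only 28 distinct pairs out of 49), so the squares are not orthogonal.
Conclusion: NO.

NO


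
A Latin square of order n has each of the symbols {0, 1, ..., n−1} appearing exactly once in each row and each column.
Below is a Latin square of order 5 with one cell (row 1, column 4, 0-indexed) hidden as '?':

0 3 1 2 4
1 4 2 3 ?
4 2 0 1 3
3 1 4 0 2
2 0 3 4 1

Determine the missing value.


Row 1 contains symbols [1, 2, 3, 4] — missing [0].
Column 4 contains symbols [1, 2, 3, 4] — missing [0].
The missing symbol must appear in both missing sets; intersection = [0].
Therefore the hidden value is 0.

Missing value = 0.


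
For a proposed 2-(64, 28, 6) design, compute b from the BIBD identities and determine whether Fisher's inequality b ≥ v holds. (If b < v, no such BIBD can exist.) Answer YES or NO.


b = λv(v − 1)/(k(k − 1)) = 6·64·63/(28·27) = 24192/756 = 32.
Compare with v = 64: b < v, so Fisher's inequality fails.

NO


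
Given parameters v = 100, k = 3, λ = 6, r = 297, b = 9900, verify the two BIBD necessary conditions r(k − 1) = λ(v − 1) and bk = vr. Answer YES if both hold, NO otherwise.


Condition (i): r(k − 1) = 297·2 = 594; λ(v − 1) = 6·99 = 594. Match? YES.
Condition (ii): bk = 9900·3 = 29700; vr = 100·297 = 29700. Match? YES.
Both conditions hold? YES.

YES


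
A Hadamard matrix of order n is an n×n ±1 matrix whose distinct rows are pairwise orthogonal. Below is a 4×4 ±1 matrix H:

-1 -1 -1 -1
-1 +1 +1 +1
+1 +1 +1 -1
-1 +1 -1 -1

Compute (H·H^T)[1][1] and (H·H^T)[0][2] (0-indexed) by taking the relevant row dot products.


Row 0 of H: [-1, -1, -1, -1].
Row 1 of H: [-1, 1, 1, 1].
Row 2 of H: [1, 1, 1, -1].
(H·H^T)[1][1] = Σ_j H[1][j]·H[1][j] = (-1)² + (1)² + (1)² + (1)² = 1 + 1 + 1 + 1 = 4.
(H·H^T)[0][2] = Σ_j H[0][j]·H[2][j] = (-1)·(1) + (-1)·(1) + (-1)·(1) + (-1)·(-1) = -1 + -1 + -1 + 1 = -2.
Rows 0 and 2 are not orthogonal (dot product = -2 ≠ 0), so H is not a Hadamard matrix.

(1,1) entry = 4; (0,2) entry = -2.


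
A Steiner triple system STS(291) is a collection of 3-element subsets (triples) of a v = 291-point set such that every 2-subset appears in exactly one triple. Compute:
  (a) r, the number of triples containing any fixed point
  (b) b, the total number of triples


An STS(v) is a 2-(v, 3, 1) BIBD: block size k = 3, λ = 1.
Replication: r(k − 1) = λ(v − 1) ⇒ r·2 = 291 − 1 = 290 ⇒ r = 145.
Block count: bk = vr ⇒ b·3 = 291·145 = 42195 ⇒ b = 14065.

r = 145, b = 14065.


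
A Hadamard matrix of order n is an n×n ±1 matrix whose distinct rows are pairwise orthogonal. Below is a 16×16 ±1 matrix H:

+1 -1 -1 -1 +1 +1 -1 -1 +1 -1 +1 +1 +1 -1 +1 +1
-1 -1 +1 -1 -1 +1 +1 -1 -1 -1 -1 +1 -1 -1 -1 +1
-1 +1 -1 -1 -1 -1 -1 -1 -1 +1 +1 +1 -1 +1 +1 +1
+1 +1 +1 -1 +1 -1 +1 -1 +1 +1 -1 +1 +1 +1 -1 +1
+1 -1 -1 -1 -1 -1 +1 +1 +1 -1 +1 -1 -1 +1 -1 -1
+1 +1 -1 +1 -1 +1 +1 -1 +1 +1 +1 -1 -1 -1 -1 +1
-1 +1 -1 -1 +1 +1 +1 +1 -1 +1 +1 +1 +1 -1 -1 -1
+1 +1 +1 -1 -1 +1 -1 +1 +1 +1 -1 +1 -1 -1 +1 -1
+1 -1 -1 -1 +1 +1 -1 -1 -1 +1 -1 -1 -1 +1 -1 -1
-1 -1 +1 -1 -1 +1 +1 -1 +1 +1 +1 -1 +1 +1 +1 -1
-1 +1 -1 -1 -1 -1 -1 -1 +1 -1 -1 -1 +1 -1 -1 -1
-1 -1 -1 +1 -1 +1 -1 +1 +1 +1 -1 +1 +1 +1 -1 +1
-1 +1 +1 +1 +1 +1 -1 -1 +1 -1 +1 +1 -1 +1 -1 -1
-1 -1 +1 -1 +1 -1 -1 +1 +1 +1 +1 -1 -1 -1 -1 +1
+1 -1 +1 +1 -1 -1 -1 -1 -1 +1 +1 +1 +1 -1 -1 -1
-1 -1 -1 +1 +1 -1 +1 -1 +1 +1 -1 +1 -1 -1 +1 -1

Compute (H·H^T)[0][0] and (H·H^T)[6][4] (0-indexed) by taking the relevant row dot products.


Row 0 of H: [1, -1, -1, -1, 1, 1, -1, -1, 1, -1, 1, 1, 1, -1, 1, 1].
Row 4 of H: [1, -1, -1, -1, -1, -1, 1, 1, 1, -1, 1, -1, -1, 1, -1, -1].
Row 6 of H: [-1, 1, -1, -1, 1, 1, 1, 1, -1, 1, 1, 1, 1, -1, -1, -1].
(H·H^T)[0][0] = Σ_j H[0][j]·H[0][j] = (1)² + (-1)² + (-1)² + (-1)² + (1)² + (1)² + (-1)² + (-1)² + (1)² + (-1)² + (1)² + (1)² + (1)² + (-1)² + (1)² + (1)² = 1 + 1 + 1 + 1 + 1 + 1 + 1 + 1 + 1 + 1 + 1 + 1 + 1 + 1 + 1 + 1 = 16.
(H·H^T)[6][4] = Σ_j H[6][j]·H[4][j] = (-1)·(1) + (1)·(-1) + (-1)·(-1) + (-1)·(-1) + (1)·(-1) + (1)·(-1) + (1)·(1) + (1)·(1) + (-1)·(1) + (1)·(-1) + (1)·(1) + (1)·(-1) + (1)·(-1) + (-1)·(1) + (-1)·(-1) + (-1)·(-1) = -1 + -1 + 1 + 1 + -1 + -1 + 1 + 1 + -1 + -1 + 1 + -1 + -1 + -1 + 1 + 1 = -2.
Rows 6 and 4 are not orthogonal (dot product = -2 ≠ 0), so H is not a Hadamard matrix.

(0,0) entry = 16; (6,4) entry = -2.


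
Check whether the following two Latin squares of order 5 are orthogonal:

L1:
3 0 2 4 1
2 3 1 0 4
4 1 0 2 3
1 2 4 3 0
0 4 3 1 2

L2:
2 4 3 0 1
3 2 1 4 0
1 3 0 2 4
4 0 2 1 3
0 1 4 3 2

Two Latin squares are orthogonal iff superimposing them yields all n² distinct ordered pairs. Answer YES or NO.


Form the n² = 25 superimposed pairs (L1[i][j], L2[i][j]), row by row (rows and columns indexed from 0):
row 0: (3,2) (0,4) (2,3) (4,0) (1,1)
row 1: (2,3) (3,2) (1,1) (0,4) (4,0)
row 2: (4,1) (1,3) (0,0) (2,2) (3,4)
row 3: (1,4) (2,0) (4,2) (3,1) (0,3)
row 4: (0,0) (4,1) (3,4) (1,3) (2,2)
Orthogonality requires all 25 pairs distinct.
But the pair (2,3) repeats: cell (0,2) has L1 = 2, L2 = 3, and cell (1,0) has L1 = 2, L2 = 3.
A repeated pair means some other pair never occurs (only 15 distinct pairs out of 25), so the squares are not orthogonal.
Conclusion: NO.

NO


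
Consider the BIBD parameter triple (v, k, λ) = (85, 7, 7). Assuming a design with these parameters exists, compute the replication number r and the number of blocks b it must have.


Any 2-(v, k, λ) BIBD satisfies two necessary conditions:
  (i)  Each point sits in r blocks, and counting incidences through any fixed point gives r(k − 1) = λ(v − 1), so r = λ(v − 1)/(k − 1).
  (ii) Total incidences bk = vr, so b = vr/k.
Step 1: r = λ(v − 1)/(k − 1) = 7·(85 − 1)/(7 − 1) = 7·84/6 = 588/6 = 98.
Step 2: b = vr/k = 85·98/7 = 8330/7 = 1190.
Check integrality: r = 98 ∈ Z ✓, b = 1190 ∈ Z ✓.
(These identities are necessary conditions: they determine r and b for any design with these parameters, but do not by themselves prove that one exists.)

r = 98, b = 1190.


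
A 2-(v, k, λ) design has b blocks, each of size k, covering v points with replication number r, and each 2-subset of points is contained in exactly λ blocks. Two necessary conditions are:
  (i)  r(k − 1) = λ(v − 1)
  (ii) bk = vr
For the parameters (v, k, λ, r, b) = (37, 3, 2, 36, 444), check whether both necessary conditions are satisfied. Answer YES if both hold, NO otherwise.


Condition (i): r(k − 1) = 36·2 = 72; λ(v − 1) = 2·36 = 72. Match? YES.
Condition (ii): bk = 444·3 = 1332; vr = 37·36 = 1332. Match? YES.
Both conditions hold? YES.

YES


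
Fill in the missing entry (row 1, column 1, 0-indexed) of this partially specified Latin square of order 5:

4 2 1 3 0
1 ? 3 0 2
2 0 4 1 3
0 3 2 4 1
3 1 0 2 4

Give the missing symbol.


Row 1 contains symbols [0, 1, 2, 3] — missing [4].
Column 1 contains symbols [0, 1, 2, 3] — missing [4].
The missing symbol must appear in both missing sets; intersection = [4].
Therefore the hidden value is 4.

Missing value = 4.


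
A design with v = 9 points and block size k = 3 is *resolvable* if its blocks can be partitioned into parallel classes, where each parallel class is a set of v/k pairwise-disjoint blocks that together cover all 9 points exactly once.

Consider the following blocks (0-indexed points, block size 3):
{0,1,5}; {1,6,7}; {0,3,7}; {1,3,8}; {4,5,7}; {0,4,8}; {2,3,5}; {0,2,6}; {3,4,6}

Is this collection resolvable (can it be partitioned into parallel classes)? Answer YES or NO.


v = 9, block size k = 3, number of blocks = 9.
For resolvability, blocks must partition into parallel classes of size v/k = 3.
Total blocks must therefore be a multiple of 3: 9 = 3·3 + 0 ⇒ divisible ✓.
Consider block {0,1,5}. The only other block(s) in the collection disjoint from it are {3,4,6} — just 1 block(s). Any parallel class containing {0,1,5} would need 2 other blocks each disjoint from it, so no parallel class of size 3 can contain {0,1,5}.
Since every block must belong to some parallel class in a resolution, the collection cannot be partitioned into parallel classes.
Resolvable? NO.

NO


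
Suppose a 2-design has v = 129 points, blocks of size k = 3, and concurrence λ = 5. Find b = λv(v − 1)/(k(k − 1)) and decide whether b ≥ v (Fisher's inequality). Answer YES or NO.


b = λv(v − 1)/(k(k − 1)) = 5·129·128/(3·2) = 82560/6 = 13760.
Compare with v = 129: b ≥ v, so Fisher's inequality holds.

YES


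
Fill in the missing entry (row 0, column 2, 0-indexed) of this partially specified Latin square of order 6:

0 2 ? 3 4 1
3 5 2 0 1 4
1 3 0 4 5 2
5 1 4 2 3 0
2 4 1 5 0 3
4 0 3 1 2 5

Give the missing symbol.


Row 0 contains symbols [0, 1, 2, 3, 4] — missing [5].
Column 2 contains symbols [0, 1, 2, 3, 4] — missing [5].
The missing symbol must appear in both missing sets; intersection = [5].
Therefore the hidden value is 5.

Missing value = 5.


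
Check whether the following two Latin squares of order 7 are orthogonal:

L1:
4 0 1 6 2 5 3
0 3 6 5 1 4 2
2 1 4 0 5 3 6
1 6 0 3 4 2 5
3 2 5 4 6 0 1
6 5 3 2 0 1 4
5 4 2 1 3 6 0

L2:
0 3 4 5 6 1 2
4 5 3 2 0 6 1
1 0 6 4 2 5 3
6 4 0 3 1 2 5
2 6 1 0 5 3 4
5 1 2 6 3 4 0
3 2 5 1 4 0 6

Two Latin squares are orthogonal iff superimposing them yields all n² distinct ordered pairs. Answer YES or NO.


Form the n² = 49 superimposed pairs (L1[i][j], L2[i][j]), row by row (rows and columns indexed from 0):
row 0: (4,0) (0,3) (1,4) (6,5) (2,6) (5,1) (3,2)
row 1: (0,4) (3,5) (6,3) (5,2) (1,0) (4,6) (2,1)
row 2: (2,1) (1,0) (4,6) (0,4) (5,2) (3,5) (6,3)
row 3: (1,6) (6,4) (0,0) (3,3) (4,1) (2,2) (5,5)
row 4: (3,2) (2,6) (5,1) (4,0) (6,5) (0,3) (1,4)
row 5: (6,5) (5,1) (3,2) (2,6) (0,3) (1,4) (4,0)
row 6: (5,3) (4,2) (2,5) (1,1) (3,4) (6,0) (0,6)
Orthogonality requires all 49 pairs distinct.
But the pair (2,1) repeats: cell (1,6) has L1 = 2, L2 = 1, and cell (2,0) has L1 = 2, L2 = 1.
A repeated pair means some other pair never occurs (only 28 distinct pairs out of 49), so the squares are not orthogonal.
Conclusion: NO.

NO


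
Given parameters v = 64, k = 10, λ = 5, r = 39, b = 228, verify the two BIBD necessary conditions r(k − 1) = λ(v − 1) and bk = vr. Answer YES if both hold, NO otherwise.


Condition (i): r(k − 1) = 39·9 = 351; λ(v − 1) = 5·63 = 315. Match? NO.
Condition (ii): bk = 228·10 = 2280; vr = 64·39 = 2496. Match? NO.
Both conditions hold? NO.

NO


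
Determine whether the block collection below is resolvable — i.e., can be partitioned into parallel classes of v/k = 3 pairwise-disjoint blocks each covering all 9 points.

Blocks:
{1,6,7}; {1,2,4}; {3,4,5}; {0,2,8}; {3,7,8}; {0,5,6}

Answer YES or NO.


v = 9, block size k = 3, number of blocks = 6.
For resolvability, blocks must partition into parallel classes of size v/k = 3.
Total blocks must therefore be a multiple of 3: 6 = 3·2 + 0 ⇒ divisible ✓.
Greedy packing gives 2 candidate class(es). Each should be a full parallel class (size 3, covers all 9 points).
  Class 1 (3 blocks): {1,6,7}; {3,4,5}; {0,2,8}. Points covered: [0, 1, 2, 3, 4, 5, 6, 7, 8].
  Class 2 (3 blocks): {1,2,4}; {3,7,8}; {0,5,6}. Points covered: [0, 1, 2, 3, 4, 5, 6, 7, 8].
All classes full (size 3)? YES. All classes cover every point? YES.
Resolvable? YES.

YES


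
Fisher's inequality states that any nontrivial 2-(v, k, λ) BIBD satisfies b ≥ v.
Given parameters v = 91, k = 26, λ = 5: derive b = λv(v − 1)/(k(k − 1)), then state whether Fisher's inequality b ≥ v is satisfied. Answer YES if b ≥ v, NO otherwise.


b = λv(v − 1)/(k(k − 1)) = 5·91·90/(26·25) = 40950/650 = 63.
Compare with v = 91: b < v, so Fisher's inequality fails.

NO
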